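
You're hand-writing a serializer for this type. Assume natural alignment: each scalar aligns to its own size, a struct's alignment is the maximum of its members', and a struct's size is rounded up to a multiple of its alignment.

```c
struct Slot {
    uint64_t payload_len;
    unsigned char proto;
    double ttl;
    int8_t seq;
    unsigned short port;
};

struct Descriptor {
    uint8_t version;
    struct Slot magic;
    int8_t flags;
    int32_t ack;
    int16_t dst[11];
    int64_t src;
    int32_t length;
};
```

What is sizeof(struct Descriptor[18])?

Slot: payload_len at 0 (size 8, align 8) → ends 8; proto at 8 (size 1, align 1) → ends 9; pad 7 to align 8 for ttl; ttl at 16 (size 8, align 8) → ends 24; seq at 24 (size 1, align 1) → ends 25; pad 1 to align 2 for port; port at 26 (size 2, align 2) → ends 28; tail pad 4 to reach multiple of 8; total 32 bytes, alignment 8
version at 0 (size 1, align 1) → ends 1
pad 7 to align 8 for magic
magic at 8 (size 32, align 8) → ends 40
flags at 40 (size 1, align 1) → ends 41
pad 3 to align 4 for ack
ack at 44 (size 4, align 4) → ends 48
dst at 48 (size 22, align 2) → ends 70
pad 2 to align 8 for src
src at 72 (size 8, align 8) → ends 80
length at 80 (size 4, align 4) → ends 84
tail pad 4 to reach multiple of 8
total 88 bytes, alignment 8
array of 18: 18 × 88 = 1584

1584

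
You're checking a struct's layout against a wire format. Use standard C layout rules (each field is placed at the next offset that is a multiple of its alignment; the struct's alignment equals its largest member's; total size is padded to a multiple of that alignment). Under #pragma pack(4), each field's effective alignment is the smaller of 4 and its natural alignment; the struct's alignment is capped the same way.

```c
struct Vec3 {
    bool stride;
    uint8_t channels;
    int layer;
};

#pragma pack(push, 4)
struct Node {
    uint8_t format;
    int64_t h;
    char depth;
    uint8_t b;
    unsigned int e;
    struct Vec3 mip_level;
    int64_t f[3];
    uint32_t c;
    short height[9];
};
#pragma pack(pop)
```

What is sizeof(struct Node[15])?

Vec3: @0: stride [1B, align 1] → 1; @1: channels [1B, align 1] → 2; +2 pad (align 4); @4: layer [4B, align 4] → 8; size 8, align 4
@0: format [1B, align 1] → 1
+3 pad (align 4)
@4: h [8B, align 4] → 12
@12: depth [1B, align 1] → 13
@13: b [1B, align 1] → 14
+2 pad (align 4)
@16: e [4B, align 4] → 20
@20: mip_level [8B, align 4] → 28
@28: f [24B, align 4] → 52
@52: c [4B, align 4] → 56
@56: height [18B, align 2] → 74
+2 tail pad (align 4)
size 76, align 4
array of 15: 15 × 76 = 1140

1140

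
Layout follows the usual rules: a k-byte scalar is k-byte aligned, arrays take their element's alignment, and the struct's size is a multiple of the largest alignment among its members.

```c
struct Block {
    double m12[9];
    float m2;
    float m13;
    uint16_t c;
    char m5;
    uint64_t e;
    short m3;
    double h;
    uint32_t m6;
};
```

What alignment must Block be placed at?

member alignments: m12=8, m2=4, m13=4, c=2, m5=1, e=8, m3=2, h=8, m6=4
max = 8

8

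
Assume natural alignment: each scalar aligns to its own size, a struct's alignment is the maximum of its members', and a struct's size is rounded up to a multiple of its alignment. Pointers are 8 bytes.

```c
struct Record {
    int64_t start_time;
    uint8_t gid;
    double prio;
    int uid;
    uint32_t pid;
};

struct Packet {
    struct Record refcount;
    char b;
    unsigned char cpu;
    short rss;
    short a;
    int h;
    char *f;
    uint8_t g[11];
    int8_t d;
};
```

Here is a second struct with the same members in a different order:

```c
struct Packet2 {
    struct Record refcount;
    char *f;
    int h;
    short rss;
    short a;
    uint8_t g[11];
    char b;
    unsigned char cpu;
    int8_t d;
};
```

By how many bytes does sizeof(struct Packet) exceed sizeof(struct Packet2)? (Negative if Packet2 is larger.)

Record: @0: start_time [8B, align 8] → 8; @8: gid [1B, align 1] → 9; +7 pad (align 8); @16: prio [8B, align 8] → 24; @24: uid [4B, align 4] → 28; @28: pid [4B, align 4] → 32; size 32, align 8
@0: refcount [32B, align 8] → 32
@32: b [1B, align 1] → 33
@33: cpu [1B, align 1] → 34
@34: rss [2B, align 2] → 36
@36: a [2B, align 2] → 38
+2 pad (align 4)
@40: h [4B, align 4] → 44
+4 pad (align 8)
@48: f [8B, align 8] → 56
@56: g [11B, align 1] → 67
@67: d [1B, align 1] → 68
+4 tail pad (align 8)
size 72, align 8
— Packet2 —
@0: refcount [32B, align 8] → 32
@32: f [8B, align 8] → 40
@40: h [4B, align 4] → 44
@44: rss [2B, align 2] → 46
@46: a [2B, align 2] → 48
@48: g [11B, align 1] → 59
@59: b [1B, align 1] → 60
@60: cpu [1B, align 1] → 61
@61: d [1B, align 1] → 62
+2 tail pad (align 8)
size 64, align 8
72 − 64 = 8

8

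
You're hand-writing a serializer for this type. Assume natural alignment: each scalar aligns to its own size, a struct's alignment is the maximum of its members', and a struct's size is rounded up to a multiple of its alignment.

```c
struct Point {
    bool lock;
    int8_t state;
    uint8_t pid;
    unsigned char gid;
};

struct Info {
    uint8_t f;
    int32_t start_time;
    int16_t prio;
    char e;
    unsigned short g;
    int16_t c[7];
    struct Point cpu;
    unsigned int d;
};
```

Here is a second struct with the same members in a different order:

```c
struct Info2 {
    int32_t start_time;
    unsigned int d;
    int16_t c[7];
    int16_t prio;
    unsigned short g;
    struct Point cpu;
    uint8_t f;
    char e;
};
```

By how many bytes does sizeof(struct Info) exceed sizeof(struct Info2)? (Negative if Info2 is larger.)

Point: 0..1  lock  (1B, 1-aligned); 1..2  state  (1B, 1-aligned); 2..3  pid  (1B, 1-aligned); 3..4  gid  (1B, 1-aligned); sizeof = 4, alignof = 1
0..1  f  (1B, 1-aligned)
1..4  -- padding (3B)
4..8  start_time  (4B, 4-aligned)
8..10  prio  (2B, 2-aligned)
10..11  e  (1B, 1-aligned)
11..12  -- padding (1B)
12..14  g  (2B, 2-aligned)
14..28  c  (14B, 2-aligned)
28..32  cpu  (4B, 1-aligned)
32..36  d  (4B, 4-aligned)
sizeof = 36, alignof = 4
— Info2 —
0..4  start_time  (4B, 4-aligned)
4..8  d  (4B, 4-aligned)
8..22  c  (14B, 2-aligned)
22..24  prio  (2B, 2-aligned)
24..26  g  (2B, 2-aligned)
26..30  cpu  (4B, 1-aligned)
30..31  f  (1B, 1-aligned)
31..32  e  (1B, 1-aligned)
sizeof = 32, alignof = 4
36 − 32 = 4

4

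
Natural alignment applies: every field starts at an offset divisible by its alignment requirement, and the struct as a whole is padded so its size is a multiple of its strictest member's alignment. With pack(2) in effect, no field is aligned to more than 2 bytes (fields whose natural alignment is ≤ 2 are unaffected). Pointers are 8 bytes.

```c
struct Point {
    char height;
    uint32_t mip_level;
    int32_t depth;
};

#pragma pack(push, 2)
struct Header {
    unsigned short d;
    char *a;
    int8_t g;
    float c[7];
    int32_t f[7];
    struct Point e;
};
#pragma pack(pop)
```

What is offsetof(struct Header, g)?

10

Point: @0: height [1B, align 1] → 1; +3 pad (align 4); @4: mip_level [4B, align 4] → 8; @8: depth [4B, align 4] → 12; size 12, align 4
@0: d [2B, align 2] → 2
@2: a [8B, align 2] → 10
@10: g [1B, align 1] → 11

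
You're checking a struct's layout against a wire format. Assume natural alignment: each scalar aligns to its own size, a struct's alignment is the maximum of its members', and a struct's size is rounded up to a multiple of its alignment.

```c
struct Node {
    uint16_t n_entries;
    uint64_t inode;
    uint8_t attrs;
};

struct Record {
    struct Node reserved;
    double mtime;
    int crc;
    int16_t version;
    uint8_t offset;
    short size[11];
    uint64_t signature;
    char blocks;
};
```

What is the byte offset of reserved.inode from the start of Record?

Node: @0: n_entries [2B, align 2] → 2; +6 pad (align 8); @8: inode [8B, align 8] → 16; @16: attrs [1B, align 1] → 17; +7 tail pad (align 8); size 24, align 8
@0: reserved [24B, align 8] → 24
within Node: inode at 8
0 + 8 = 8

8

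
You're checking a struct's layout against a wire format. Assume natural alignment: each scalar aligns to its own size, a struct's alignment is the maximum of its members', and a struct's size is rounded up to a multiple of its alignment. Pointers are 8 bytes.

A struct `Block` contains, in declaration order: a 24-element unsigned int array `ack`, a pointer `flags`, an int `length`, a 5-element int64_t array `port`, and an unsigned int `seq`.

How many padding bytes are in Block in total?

ack at 0 (size 96, align 4) → ends 96
flags at 96 (size 8, align 8) → ends 104
length at 104 (size 4, align 4) → ends 108
pad 4 to align 8 for port
port at 112 (size 40, align 8) → ends 152
seq at 152 (size 4, align 4) → ends 156
tail pad 4 to reach multiple of 8
total 160 bytes, alignment 8
data bytes 152, size 160 → padding 8

8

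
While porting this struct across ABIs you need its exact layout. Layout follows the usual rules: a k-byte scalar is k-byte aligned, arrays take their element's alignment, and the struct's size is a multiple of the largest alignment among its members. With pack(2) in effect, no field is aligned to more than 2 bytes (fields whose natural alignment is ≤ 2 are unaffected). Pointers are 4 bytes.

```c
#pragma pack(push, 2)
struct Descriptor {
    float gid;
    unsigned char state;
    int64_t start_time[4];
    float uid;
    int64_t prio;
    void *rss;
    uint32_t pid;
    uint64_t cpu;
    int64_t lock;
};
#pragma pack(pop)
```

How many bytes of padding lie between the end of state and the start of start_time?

gid at 0 (size 4, align 2) → ends 4
state at 4 (size 1, align 1) → ends 5
pad 1 to align 2 for start_time
start_time at 6 (size 32, align 2) → ends 38

1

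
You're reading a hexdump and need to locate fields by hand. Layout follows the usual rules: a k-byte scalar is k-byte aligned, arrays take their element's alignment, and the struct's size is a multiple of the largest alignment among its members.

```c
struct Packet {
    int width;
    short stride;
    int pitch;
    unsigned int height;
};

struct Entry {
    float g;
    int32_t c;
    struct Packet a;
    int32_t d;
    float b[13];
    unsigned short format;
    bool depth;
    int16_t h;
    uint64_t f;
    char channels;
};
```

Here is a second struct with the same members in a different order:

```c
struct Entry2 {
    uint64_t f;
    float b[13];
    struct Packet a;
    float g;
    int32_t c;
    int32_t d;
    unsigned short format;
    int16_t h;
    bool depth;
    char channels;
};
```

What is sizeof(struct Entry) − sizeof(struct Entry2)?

8

Packet: 0..4  width  (4B, 4-aligned); 4..6  stride  (2B, 2-aligned); 6..8  -- padding (2B); 8..12  pitch  (4B, 4-aligned); 12..16  height  (4B, 4-aligned); sizeof = 16, alignof = 4
0..4  g  (4B, 4-aligned)
4..8  c  (4B, 4-aligned)
8..24  a  (16B, 4-aligned)
24..28  d  (4B, 4-aligned)
28..80  b  (52B, 4-aligned)
80..82  format  (2B, 2-aligned)
82..83  depth  (1B, 1-aligned)
83..84  -- padding (1B)
84..86  h  (2B, 2-aligned)
86..88  -- padding (2B)
88..96  f  (8B, 8-aligned)
96..97  channels  (1B, 1-aligned)
97..104  -- tail padding (7B)
sizeof = 104, alignof = 8
— Entry2 —
0..8  f  (8B, 8-aligned)
8..60  b  (52B, 4-aligned)
60..76  a  (16B, 4-aligned)
76..80  g  (4B, 4-aligned)
80..84  c  (4B, 4-aligned)
84..88  d  (4B, 4-aligned)
88..90  format  (2B, 2-aligned)
90..92  h  (2B, 2-aligned)
92..93  depth  (1B, 1-aligned)
93..94  channels  (1B, 1-aligned)
94..96  -- tail padding (2B)
sizeof = 96, alignof = 8
104 − 96 = 8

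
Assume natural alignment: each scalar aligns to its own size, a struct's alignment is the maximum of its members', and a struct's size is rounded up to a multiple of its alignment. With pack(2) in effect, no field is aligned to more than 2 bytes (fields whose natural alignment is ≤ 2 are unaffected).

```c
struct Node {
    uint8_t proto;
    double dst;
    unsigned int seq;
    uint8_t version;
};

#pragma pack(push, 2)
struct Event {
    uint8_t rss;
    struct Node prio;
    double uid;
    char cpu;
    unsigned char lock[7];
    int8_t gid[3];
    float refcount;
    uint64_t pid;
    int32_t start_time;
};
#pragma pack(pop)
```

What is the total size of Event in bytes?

62 bytes

Node: proto at 0 (size 1, align 1) → ends 1; pad 7 to align 8 for dst; dst at 8 (size 8, align 8) → ends 16; seq at 16 (size 4, align 4) → ends 20; version at 20 (size 1, align 1) → ends 21; tail pad 3 to reach multiple of 8; total 24 bytes, alignment 8
rss at 0 (size 1, align 1) → ends 1
pad 1 to align 2 for prio
prio at 2 (size 24, align 2) → ends 26
uid at 26 (size 8, align 2) → ends 34
cpu at 34 (size 1, align 1) → ends 35
lock at 35 (size 7, align 1) → ends 42
gid at 42 (size 3, align 1) → ends 45
pad 1 to align 2 for refcount
refcount at 46 (size 4, align 2) → ends 50
pid at 50 (size 8, align 2) → ends 58
start_time at 58 (size 4, align 2) → ends 62
total 62 bytes, alignment 2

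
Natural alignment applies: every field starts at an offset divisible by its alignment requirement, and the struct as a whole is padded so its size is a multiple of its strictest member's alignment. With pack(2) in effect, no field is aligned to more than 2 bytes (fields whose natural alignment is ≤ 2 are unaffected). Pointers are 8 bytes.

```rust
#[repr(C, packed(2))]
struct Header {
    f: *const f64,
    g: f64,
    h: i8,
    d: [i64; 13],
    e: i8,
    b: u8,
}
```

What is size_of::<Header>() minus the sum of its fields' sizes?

0..8  f  (8B, 2-aligned)
8..16  g  (8B, 2-aligned)
16..17  h  (1B, 1-aligned)
17..18  -- padding (1B)
18..122  d  (104B, 2-aligned)
122..123  e  (1B, 1-aligned)
123..124  b  (1B, 1-aligned)
sizeof = 124, alignof = 2
data bytes 123, size 124 → padding 1

1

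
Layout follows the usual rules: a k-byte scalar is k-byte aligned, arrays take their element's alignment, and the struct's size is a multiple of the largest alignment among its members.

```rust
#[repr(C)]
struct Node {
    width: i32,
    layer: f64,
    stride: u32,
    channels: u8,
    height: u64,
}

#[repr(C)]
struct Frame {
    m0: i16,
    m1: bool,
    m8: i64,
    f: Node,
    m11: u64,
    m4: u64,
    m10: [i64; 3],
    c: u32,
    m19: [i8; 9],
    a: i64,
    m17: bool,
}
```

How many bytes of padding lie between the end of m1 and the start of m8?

5

Node: width at 0 (size 4, align 4) → ends 4; pad 4 to align 8 for layer; layer at 8 (size 8, align 8) → ends 16; stride at 16 (size 4, align 4) → ends 20; channels at 20 (size 1, align 1) → ends 21; pad 3 to align 8 for height; height at 24 (size 8, align 8) → ends 32; total 32 bytes, alignment 8
m0 at 0 (size 2, align 2) → ends 2
m1 at 2 (size 1, align 1) → ends 3
pad 5 to align 8 for m8
m8 at 8 (size 8, align 8) → ends 16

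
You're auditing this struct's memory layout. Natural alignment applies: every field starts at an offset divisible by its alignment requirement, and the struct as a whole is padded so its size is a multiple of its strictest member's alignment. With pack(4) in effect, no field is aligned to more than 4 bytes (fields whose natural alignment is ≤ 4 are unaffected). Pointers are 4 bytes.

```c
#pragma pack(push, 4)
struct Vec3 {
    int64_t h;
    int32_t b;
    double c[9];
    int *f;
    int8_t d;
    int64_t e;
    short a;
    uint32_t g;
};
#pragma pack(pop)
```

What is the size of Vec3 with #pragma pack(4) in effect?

0..8  h  (8B, 4-aligned)
8..12  b  (4B, 4-aligned)
12..84  c  (72B, 4-aligned)
84..88  f  (4B, 4-aligned)
88..89  d  (1B, 1-aligned)
89..92  -- padding (3B)
92..100  e  (8B, 4-aligned)
100..102  a  (2B, 2-aligned)
102..104  -- padding (2B)
104..108  g  (4B, 4-aligned)
sizeof = 108, alignof = 4

108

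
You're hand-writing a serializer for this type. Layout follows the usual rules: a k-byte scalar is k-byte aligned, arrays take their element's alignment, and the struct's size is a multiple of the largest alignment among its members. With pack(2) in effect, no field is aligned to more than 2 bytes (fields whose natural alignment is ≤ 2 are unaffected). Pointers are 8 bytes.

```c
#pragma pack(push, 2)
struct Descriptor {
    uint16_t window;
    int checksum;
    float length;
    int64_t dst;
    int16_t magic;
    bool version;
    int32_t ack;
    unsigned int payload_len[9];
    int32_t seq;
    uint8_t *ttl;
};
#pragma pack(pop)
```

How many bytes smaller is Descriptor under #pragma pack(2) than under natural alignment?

6

natural layout:
  @0: window [2B, align 2] → 2
  +2 pad (align 4)
  @4: checksum [4B, align 4] → 8
  @8: length [4B, align 4] → 12
  +4 pad (align 8)
  @16: dst [8B, align 8] → 24
  @24: magic [2B, align 2] → 26
  @26: version [1B, align 1] → 27
  +1 pad (align 4)
  @28: ack [4B, align 4] → 32
  @32: payload_len [36B, align 4] → 68
  @68: seq [4B, align 4] → 72
  @72: ttl [8B, align 8] → 80
  size 80, align 8
packed(2) layout:
  @0: window [2B, align 2] → 2
  @2: checksum [4B, align 2] → 6
  @6: length [4B, align 2] → 10
  @10: dst [8B, align 2] → 18
  @18: magic [2B, align 2] → 20
  @20: version [1B, align 1] → 21
  +1 pad (align 2)
  @22: ack [4B, align 2] → 26
  @26: payload_len [36B, align 2] → 62
  @62: seq [4B, align 2] → 66
  @66: ttl [8B, align 2] → 74
  size 74, align 2
80 − 74 = 6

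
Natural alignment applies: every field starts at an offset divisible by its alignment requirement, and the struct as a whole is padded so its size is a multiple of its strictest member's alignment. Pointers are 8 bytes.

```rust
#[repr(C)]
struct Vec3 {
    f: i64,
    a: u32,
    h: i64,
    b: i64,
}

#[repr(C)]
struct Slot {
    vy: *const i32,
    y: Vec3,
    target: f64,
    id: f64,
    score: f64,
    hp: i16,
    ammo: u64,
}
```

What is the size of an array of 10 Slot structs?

800

Vec3: @0: f [8B, align 8] → 8; @8: a [4B, align 4] → 12; +4 pad (align 8); @16: h [8B, align 8] → 24; @24: b [8B, align 8] → 32; size 32, align 8
@0: vy [8B, align 8] → 8
@8: y [32B, align 8] → 40
@40: target [8B, align 8] → 48
@48: id [8B, align 8] → 56
@56: score [8B, align 8] → 64
@64: hp [2B, align 2] → 66
+6 pad (align 8)
@72: ammo [8B, align 8] → 80
size 80, align 8
array of 10: 10 × 80 = 800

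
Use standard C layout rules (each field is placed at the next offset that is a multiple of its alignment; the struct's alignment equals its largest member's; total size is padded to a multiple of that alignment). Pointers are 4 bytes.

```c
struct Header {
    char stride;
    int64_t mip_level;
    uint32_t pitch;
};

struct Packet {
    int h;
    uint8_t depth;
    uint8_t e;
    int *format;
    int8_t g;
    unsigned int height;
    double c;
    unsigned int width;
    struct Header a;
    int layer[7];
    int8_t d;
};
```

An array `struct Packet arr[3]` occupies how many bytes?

Header: 0..1  stride  (1B, 1-aligned); 1..8  -- padding (7B); 8..16  mip_level  (8B, 8-aligned); 16..20  pitch  (4B, 4-aligned); 20..24  -- tail padding (4B); sizeof = 24, alignof = 8
0..4  h  (4B, 4-aligned)
4..5  depth  (1B, 1-aligned)
5..6  e  (1B, 1-aligned)
6..8  -- padding (2B)
8..12  format  (4B, 4-aligned)
12..13  g  (1B, 1-aligned)
13..16  -- padding (3B)
16..20  height  (4B, 4-aligned)
20..24  -- padding (4B)
24..32  c  (8B, 8-aligned)
32..36  width  (4B, 4-aligned)
36..40  -- padding (4B)
40..64  a  (24B, 8-aligned)
64..92  layer  (28B, 4-aligned)
92..93  d  (1B, 1-aligned)
93..96  -- tail padding (3B)
sizeof = 96, alignof = 8
array of 3: 3 × 96 = 288

288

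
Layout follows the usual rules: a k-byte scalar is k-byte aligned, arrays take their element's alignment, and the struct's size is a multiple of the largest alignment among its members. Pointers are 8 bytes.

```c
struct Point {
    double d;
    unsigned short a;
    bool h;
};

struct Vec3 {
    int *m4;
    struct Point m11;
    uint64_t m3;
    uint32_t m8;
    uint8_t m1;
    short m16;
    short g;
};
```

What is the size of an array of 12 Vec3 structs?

Point: d at 0 (size 8, align 8) → ends 8; a at 8 (size 2, align 2) → ends 10; h at 10 (size 1, align 1) → ends 11; tail pad 5 to reach multiple of 8; total 16 bytes, alignment 8
m4 at 0 (size 8, align 8) → ends 8
m11 at 8 (size 16, align 8) → ends 24
m3 at 24 (size 8, align 8) → ends 32
m8 at 32 (size 4, align 4) → ends 36
m1 at 36 (size 1, align 1) → ends 37
pad 1 to align 2 for m16
m16 at 38 (size 2, align 2) → ends 40
g at 40 (size 2, align 2) → ends 42
tail pad 6 to reach multiple of 8
total 48 bytes, alignment 8
array of 12: 12 × 48 = 576

576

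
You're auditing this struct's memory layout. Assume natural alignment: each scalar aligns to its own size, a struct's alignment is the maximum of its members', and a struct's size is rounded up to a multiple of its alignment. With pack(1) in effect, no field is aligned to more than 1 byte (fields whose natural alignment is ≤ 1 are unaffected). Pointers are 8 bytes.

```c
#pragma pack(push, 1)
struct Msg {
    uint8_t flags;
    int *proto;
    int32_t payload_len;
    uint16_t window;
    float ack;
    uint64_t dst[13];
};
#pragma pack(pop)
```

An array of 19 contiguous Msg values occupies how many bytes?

2337

flags at 0 (size 1, align 1) → ends 1
proto at 1 (size 8, align 1) → ends 9
payload_len at 9 (size 4, align 1) → ends 13
window at 13 (size 2, align 1) → ends 15
ack at 15 (size 4, align 1) → ends 19
dst at 19 (size 104, align 1) → ends 123
total 123 bytes, alignment 1
array of 19: 19 × 123 = 2337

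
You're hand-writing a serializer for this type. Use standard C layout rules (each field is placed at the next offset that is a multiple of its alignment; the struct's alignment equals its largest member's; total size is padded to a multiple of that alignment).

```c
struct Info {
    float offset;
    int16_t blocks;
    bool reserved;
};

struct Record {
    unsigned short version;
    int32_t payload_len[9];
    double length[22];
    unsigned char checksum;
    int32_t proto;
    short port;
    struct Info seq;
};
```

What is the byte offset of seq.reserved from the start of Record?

Info: 0..4  offset  (4B, 4-aligned); 4..6  blocks  (2B, 2-aligned); 6..7  reserved  (1B, 1-aligned); 7..8  -- tail padding (1B); sizeof = 8, alignof = 4
0..2  version  (2B, 2-aligned)
2..4  -- padding (2B)
4..40  payload_len  (36B, 4-aligned)
40..216  length  (176B, 8-aligned)
216..217  checksum  (1B, 1-aligned)
217..220  -- padding (3B)
220..224  proto  (4B, 4-aligned)
224..226  port  (2B, 2-aligned)
226..228  -- padding (2B)
228..236  seq  (8B, 4-aligned)
within Info: reserved at 6
228 + 6 = 234

234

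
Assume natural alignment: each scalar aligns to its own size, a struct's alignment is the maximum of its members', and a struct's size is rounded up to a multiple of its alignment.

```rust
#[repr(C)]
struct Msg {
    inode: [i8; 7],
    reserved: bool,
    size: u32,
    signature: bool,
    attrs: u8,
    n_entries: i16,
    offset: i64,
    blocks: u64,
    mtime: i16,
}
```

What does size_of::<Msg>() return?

40

inode at 0 (size 7, align 1) → ends 7
reserved at 7 (size 1, align 1) → ends 8
size at 8 (size 4, align 4) → ends 12
signature at 12 (size 1, align 1) → ends 13
attrs at 13 (size 1, align 1) → ends 14
n_entries at 14 (size 2, align 2) → ends 16
offset at 16 (size 8, align 8) → ends 24
blocks at 24 (size 8, align 8) → ends 32
mtime at 32 (size 2, align 2) → ends 34
tail pad 6 to reach multiple of 8
total 40 bytes, alignment 8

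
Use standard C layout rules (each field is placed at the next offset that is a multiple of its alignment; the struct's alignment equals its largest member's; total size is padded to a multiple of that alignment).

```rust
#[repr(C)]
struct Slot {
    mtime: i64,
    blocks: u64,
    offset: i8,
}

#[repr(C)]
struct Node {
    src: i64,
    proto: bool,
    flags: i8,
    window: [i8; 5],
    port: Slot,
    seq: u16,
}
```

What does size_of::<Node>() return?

48

Slot: 0..8  mtime  (8B, 8-aligned); 8..16  blocks  (8B, 8-aligned); 16..17  offset  (1B, 1-aligned); 17..24  -- tail padding (7B); sizeof = 24, alignof = 8
0..8  src  (8B, 8-aligned)
8..9  proto  (1B, 1-aligned)
9..10  flags  (1B, 1-aligned)
10..15  window  (5B, 1-aligned)
15..16  -- padding (1B)
16..40  port  (24B, 8-aligned)
40..42  seq  (2B, 2-aligned)
42..48  -- tail padding (6B)
sizeof = 48, alignof = 8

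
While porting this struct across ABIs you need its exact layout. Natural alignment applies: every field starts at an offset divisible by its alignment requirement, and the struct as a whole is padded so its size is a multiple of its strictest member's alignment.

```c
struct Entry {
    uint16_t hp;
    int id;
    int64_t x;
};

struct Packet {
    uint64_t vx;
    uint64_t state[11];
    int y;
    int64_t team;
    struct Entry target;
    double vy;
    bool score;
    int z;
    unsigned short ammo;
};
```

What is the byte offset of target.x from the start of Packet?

Entry: @0: hp [2B, align 2] → 2; +2 pad (align 4); @4: id [4B, align 4] → 8; @8: x [8B, align 8] → 16; size 16, align 8
@0: vx [8B, align 8] → 8
@8: state [88B, align 8] → 96
@96: y [4B, align 4] → 100
+4 pad (align 8)
@104: team [8B, align 8] → 112
@112: target [16B, align 8] → 128
within Entry: x at 8
112 + 8 = 120

120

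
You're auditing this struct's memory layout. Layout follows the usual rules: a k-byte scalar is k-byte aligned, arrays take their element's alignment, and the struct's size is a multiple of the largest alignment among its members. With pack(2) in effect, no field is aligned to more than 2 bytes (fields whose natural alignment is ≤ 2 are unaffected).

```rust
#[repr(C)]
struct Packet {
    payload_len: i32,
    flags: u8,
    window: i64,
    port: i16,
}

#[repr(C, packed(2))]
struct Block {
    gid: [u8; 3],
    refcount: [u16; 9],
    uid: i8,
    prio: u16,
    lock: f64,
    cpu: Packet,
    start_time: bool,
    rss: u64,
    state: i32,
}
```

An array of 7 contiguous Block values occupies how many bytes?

504

Packet: payload_len at 0 (size 4, align 4) → ends 4; flags at 4 (size 1, align 1) → ends 5; pad 3 to align 8 for window; window at 8 (size 8, align 8) → ends 16; port at 16 (size 2, align 2) → ends 18; tail pad 6 to reach multiple of 8; total 24 bytes, alignment 8
gid at 0 (size 3, align 1) → ends 3
pad 1 to align 2 for refcount
refcount at 4 (size 18, align 2) → ends 22
uid at 22 (size 1, align 1) → ends 23
pad 1 to align 2 for prio
prio at 24 (size 2, align 2) → ends 26
lock at 26 (size 8, align 2) → ends 34
cpu at 34 (size 24, align 2) → ends 58
start_time at 58 (size 1, align 1) → ends 59
pad 1 to align 2 for rss
rss at 60 (size 8, align 2) → ends 68
state at 68 (size 4, align 2) → ends 72
total 72 bytes, alignment 2
array of 7: 7 × 72 = 504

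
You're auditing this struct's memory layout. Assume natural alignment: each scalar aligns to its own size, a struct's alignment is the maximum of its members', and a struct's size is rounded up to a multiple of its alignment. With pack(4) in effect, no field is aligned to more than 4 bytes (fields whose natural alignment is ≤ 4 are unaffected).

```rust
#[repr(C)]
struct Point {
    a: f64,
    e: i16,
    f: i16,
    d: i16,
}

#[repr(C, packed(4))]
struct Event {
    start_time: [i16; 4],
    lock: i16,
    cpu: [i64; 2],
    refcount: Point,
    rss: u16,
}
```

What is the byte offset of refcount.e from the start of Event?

36

Point: a at 0 (size 8, align 8) → ends 8; e at 8 (size 2, align 2) → ends 10; f at 10 (size 2, align 2) → ends 12; d at 12 (size 2, align 2) → ends 14; tail pad 2 to reach multiple of 8; total 16 bytes, alignment 8
start_time at 0 (size 8, align 2) → ends 8
lock at 8 (size 2, align 2) → ends 10
pad 2 to align 4 for cpu
cpu at 12 (size 16, align 4) → ends 28
refcount at 28 (size 16, align 4) → ends 44
within Point: e at 8
28 + 8 = 36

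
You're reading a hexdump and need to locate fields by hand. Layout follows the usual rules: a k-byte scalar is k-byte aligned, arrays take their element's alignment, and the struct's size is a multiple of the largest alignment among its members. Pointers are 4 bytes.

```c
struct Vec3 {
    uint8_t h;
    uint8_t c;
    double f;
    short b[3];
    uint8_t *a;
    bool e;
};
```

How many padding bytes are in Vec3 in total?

@0: h [1B, align 1] → 1
@1: c [1B, align 1] → 2
+6 pad (align 8)
@8: f [8B, align 8] → 16
@16: b [6B, align 2] → 22
+2 pad (align 4)
@24: a [4B, align 4] → 28
@28: e [1B, align 1] → 29
+3 tail pad (align 8)
size 32, align 8
data bytes 21, size 32 → padding 11

11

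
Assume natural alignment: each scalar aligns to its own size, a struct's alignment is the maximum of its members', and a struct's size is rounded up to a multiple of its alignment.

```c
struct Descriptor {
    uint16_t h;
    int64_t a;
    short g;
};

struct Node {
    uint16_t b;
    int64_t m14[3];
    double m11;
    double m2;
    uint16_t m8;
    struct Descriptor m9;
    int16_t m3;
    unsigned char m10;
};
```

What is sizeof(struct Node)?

Descriptor: @0: h [2B, align 2] → 2; +6 pad (align 8); @8: a [8B, align 8] → 16; @16: g [2B, align 2] → 18; +6 tail pad (align 8); size 24, align 8
@0: b [2B, align 2] → 2
+6 pad (align 8)
@8: m14 [24B, align 8] → 32
@32: m11 [8B, align 8] → 40
@40: m2 [8B, align 8] → 48
@48: m8 [2B, align 2] → 50
+6 pad (align 8)
@56: m9 [24B, align 8] → 80
@80: m3 [2B, align 2] → 82
@82: m10 [1B, align 1] → 83
+5 tail pad (align 8)
size 88, align 8

88 bytes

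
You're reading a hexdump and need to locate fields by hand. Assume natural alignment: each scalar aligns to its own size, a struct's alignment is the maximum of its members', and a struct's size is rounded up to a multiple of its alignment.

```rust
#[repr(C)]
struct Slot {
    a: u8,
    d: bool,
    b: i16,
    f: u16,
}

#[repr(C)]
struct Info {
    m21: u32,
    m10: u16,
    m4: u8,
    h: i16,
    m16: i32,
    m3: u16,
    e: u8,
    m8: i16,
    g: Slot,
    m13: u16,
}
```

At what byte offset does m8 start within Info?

20

Slot: a at 0 (size 1, align 1) → ends 1; d at 1 (size 1, align 1) → ends 2; b at 2 (size 2, align 2) → ends 4; f at 4 (size 2, align 2) → ends 6; total 6 bytes, alignment 2
m21 at 0 (size 4, align 4) → ends 4
m10 at 4 (size 2, align 2) → ends 6
m4 at 6 (size 1, align 1) → ends 7
pad 1 to align 2 for h
h at 8 (size 2, align 2) → ends 10
pad 2 to align 4 for m16
m16 at 12 (size 4, align 4) → ends 16
m3 at 16 (size 2, align 2) → ends 18
e at 18 (size 1, align 1) → ends 19
pad 1 to align 2 for m8
m8 at 20 (size 2, align 2) → ends 22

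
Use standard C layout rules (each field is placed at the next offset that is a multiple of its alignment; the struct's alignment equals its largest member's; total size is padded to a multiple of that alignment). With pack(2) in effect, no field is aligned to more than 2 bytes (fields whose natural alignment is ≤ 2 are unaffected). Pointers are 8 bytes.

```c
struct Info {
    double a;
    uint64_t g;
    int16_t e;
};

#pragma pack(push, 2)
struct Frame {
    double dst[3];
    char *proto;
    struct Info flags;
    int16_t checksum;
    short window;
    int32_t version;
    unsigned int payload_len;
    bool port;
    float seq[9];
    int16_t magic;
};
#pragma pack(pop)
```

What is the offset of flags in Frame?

Info: @0: a [8B, align 8] → 8; @8: g [8B, align 8] → 16; @16: e [2B, align 2] → 18; +6 tail pad (align 8); size 24, align 8
@0: dst [24B, align 2] → 24
@24: proto [8B, align 2] → 32
@32: flags [24B, align 2] → 56

32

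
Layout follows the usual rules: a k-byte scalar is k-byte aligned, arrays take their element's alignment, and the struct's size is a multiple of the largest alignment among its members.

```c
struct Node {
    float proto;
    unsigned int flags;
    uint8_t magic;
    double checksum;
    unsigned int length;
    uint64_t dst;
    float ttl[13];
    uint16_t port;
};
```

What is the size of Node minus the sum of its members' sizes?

13

0..4  proto  (4B, 4-aligned)
4..8  flags  (4B, 4-aligned)
8..9  magic  (1B, 1-aligned)
9..16  -- padding (7B)
16..24  checksum  (8B, 8-aligned)
24..28  length  (4B, 4-aligned)
28..32  -- padding (4B)
32..40  dst  (8B, 8-aligned)
40..92  ttl  (52B, 4-aligned)
92..94  port  (2B, 2-aligned)
94..96  -- tail padding (2B)
sizeof = 96, alignof = 8
data bytes 83, size 96 → padding 13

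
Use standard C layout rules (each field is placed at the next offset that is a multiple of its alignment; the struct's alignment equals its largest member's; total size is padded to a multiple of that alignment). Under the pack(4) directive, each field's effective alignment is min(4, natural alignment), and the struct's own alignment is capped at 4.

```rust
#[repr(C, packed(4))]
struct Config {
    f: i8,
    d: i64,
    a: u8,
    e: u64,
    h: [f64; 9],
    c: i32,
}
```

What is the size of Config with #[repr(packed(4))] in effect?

0..1  f  (1B, 1-aligned)
1..4  -- padding (3B)
4..12  d  (8B, 4-aligned)
12..13  a  (1B, 1-aligned)
13..16  -- padding (3B)
16..24  e  (8B, 4-aligned)
24..96  h  (72B, 4-aligned)
96..100  c  (4B, 4-aligned)
sizeof = 100, alignof = 4

100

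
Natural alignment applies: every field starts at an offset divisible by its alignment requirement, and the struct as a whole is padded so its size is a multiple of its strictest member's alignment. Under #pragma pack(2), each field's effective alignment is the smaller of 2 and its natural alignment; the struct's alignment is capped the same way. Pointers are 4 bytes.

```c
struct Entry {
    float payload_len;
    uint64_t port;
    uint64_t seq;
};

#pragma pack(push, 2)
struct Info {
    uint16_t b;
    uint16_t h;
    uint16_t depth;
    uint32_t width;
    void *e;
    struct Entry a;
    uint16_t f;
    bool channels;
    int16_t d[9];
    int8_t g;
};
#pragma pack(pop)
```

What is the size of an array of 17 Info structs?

Entry: payload_len at 0 (size 4, align 4) → ends 4; pad 4 to align 8 for port; port at 8 (size 8, align 8) → ends 16; seq at 16 (size 8, align 8) → ends 24; total 24 bytes, alignment 8
b at 0 (size 2, align 2) → ends 2
h at 2 (size 2, align 2) → ends 4
depth at 4 (size 2, align 2) → ends 6
width at 6 (size 4, align 2) → ends 10
e at 10 (size 4, align 2) → ends 14
a at 14 (size 24, align 2) → ends 38
f at 38 (size 2, align 2) → ends 40
channels at 40 (size 1, align 1) → ends 41
pad 1 to align 2 for d
d at 42 (size 18, align 2) → ends 60
g at 60 (size 1, align 1) → ends 61
tail pad 1 to reach multiple of 2
total 62 bytes, alignment 2
array of 17: 17 × 62 = 1054

1054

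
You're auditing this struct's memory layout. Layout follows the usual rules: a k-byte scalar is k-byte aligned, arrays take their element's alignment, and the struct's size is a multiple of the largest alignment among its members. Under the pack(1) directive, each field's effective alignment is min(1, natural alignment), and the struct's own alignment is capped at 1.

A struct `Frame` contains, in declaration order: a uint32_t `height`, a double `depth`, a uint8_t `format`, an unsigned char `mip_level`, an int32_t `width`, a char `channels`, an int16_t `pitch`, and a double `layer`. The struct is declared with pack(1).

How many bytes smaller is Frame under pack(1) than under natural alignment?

11

natural layout:
  0..4  height  (4B, 4-aligned)
  4..8  -- padding (4B)
  8..16  depth  (8B, 8-aligned)
  16..17  format  (1B, 1-aligned)
  17..18  mip_level  (1B, 1-aligned)
  18..20  -- padding (2B)
  20..24  width  (4B, 4-aligned)
  24..25  channels  (1B, 1-aligned)
  25..26  -- padding (1B)
  26..28  pitch  (2B, 2-aligned)
  28..32  -- padding (4B)
  32..40  layer  (8B, 8-aligned)
  sizeof = 40, alignof = 8
packed(1) layout:
  0..4  height  (4B, 1-aligned)
  4..12  depth  (8B, 1-aligned)
  12..13  format  (1B, 1-aligned)
  13..14  mip_level  (1B, 1-aligned)
  14..18  width  (4B, 1-aligned)
  18..19  channels  (1B, 1-aligned)
  19..21  pitch  (2B, 1-aligned)
  21..29  layer  (8B, 1-aligned)
  sizeof = 29, alignof = 1
40 − 29 = 11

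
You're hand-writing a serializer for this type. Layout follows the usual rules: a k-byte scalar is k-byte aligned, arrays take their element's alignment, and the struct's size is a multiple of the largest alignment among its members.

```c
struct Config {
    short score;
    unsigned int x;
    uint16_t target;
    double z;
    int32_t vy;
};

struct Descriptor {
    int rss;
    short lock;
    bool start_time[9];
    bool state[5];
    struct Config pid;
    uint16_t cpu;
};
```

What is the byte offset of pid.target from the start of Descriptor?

Config: 0..2  score  (2B, 2-aligned); 2..4  -- padding (2B); 4..8  x  (4B, 4-aligned); 8..10  target  (2B, 2-aligned); 10..16  -- padding (6B); 16..24  z  (8B, 8-aligned); 24..28  vy  (4B, 4-aligned); 28..32  -- tail padding (4B); sizeof = 32, alignof = 8
0..4  rss  (4B, 4-aligned)
4..6  lock  (2B, 2-aligned)
6..15  start_time  (9B, 1-aligned)
15..20  state  (5B, 1-aligned)
20..24  -- padding (4B)
24..56  pid  (32B, 8-aligned)
within Config: target at 8
24 + 8 = 32

32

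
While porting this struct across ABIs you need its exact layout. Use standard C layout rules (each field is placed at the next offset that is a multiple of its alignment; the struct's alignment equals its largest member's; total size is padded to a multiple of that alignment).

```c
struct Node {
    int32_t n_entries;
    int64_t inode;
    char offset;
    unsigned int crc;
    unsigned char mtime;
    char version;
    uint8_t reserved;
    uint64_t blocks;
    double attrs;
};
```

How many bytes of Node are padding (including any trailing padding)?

12

0..4  n_entries  (4B, 4-aligned)
4..8  -- padding (4B)
8..16  inode  (8B, 8-aligned)
16..17  offset  (1B, 1-aligned)
17..20  -- padding (3B)
20..24  crc  (4B, 4-aligned)
24..25  mtime  (1B, 1-aligned)
25..26  version  (1B, 1-aligned)
26..27  reserved  (1B, 1-aligned)
27..32  -- padding (5B)
32..40  blocks  (8B, 8-aligned)
40..48  attrs  (8B, 8-aligned)
sizeof = 48, alignof = 8
data bytes 36, size 48 → padding 12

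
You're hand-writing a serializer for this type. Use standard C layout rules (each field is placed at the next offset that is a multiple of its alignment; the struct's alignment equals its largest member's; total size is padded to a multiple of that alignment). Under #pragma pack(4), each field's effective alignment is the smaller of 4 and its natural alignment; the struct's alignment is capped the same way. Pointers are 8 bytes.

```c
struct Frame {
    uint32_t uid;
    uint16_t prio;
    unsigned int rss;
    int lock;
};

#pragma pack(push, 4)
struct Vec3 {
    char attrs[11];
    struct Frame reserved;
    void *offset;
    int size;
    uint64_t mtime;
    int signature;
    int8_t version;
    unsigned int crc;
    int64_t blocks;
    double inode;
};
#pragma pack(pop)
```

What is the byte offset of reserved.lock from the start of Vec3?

Frame: @0: uid [4B, align 4] → 4; @4: prio [2B, align 2] → 6; +2 pad (align 4); @8: rss [4B, align 4] → 12; @12: lock [4B, align 4] → 16; size 16, align 4
@0: attrs [11B, align 1] → 11
+1 pad (align 4)
@12: reserved [16B, align 4] → 28
within Frame: lock at 12
12 + 12 = 24

24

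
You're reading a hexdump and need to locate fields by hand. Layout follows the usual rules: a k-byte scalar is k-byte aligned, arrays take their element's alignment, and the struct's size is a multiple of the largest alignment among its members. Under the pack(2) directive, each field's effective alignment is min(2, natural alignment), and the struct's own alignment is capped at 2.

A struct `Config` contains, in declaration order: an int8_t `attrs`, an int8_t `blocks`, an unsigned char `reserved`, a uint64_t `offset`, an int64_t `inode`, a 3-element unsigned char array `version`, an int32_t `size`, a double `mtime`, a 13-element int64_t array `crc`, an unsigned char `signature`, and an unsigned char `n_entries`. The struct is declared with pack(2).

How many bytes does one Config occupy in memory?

142

0..1  attrs  (1B, 1-aligned)
1..2  blocks  (1B, 1-aligned)
2..3  reserved  (1B, 1-aligned)
3..4  -- padding (1B)
4..12  offset  (8B, 2-aligned)
12..20  inode  (8B, 2-aligned)
20..23  version  (3B, 1-aligned)
23..24  -- padding (1B)
24..28  size  (4B, 2-aligned)
28..36  mtime  (8B, 2-aligned)
36..140  crc  (104B, 2-aligned)
140..141  signature  (1B, 1-aligned)
141..142  n_entries  (1B, 1-aligned)
sizeof = 142, alignof = 2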